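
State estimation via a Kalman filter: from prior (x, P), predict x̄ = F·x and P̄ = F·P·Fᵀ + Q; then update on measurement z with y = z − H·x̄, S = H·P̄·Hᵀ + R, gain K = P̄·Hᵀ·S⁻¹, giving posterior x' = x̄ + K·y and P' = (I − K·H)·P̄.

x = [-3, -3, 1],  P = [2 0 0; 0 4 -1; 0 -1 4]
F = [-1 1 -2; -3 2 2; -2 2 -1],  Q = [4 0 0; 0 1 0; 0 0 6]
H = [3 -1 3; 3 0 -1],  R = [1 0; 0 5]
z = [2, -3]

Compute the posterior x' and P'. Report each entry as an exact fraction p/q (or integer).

x̄ = F·x = [-2, 5, -1]
P̄ = F·P·Fᵀ + Q = [30 0 25; 0 43 18; 25 18 38]
y = z − H·x̄ = [16, 2]
S = H·P̄·Hᵀ + R = [998 324; 324 163]
K = P̄·Hᵀ·S⁻¹ = [5835/57698 5705/28849; 7625/57698 -10764/28849; 15885/57698 -9239/28849]
x' = x̄ + K·y = [392/28849, 183717/28849, 79753/28849]
P' = (I − K·H)·P̄ = [26515/57698 141195/57698 22495/57698; 141195/57698 2009635/57698 531225/57698; 22495/57698 531225/57698 159875/57698]

x' = [392/28849, 183717/28849, 79753/28849]
P' = [26515/57698 141195/57698 22495/57698; 141195/57698 2009635/57698 531225/57698; 22495/57698 531225/57698 159875/57698]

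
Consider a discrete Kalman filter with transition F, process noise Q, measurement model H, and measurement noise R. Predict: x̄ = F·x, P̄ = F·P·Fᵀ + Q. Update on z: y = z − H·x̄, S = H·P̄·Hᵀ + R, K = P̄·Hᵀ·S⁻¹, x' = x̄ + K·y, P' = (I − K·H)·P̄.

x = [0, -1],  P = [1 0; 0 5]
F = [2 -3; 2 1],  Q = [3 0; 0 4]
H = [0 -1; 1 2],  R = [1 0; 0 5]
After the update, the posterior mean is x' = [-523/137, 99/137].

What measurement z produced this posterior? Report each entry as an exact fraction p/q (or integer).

x̄ = F·x = [3, -1]
P̄ = F·P·Fᵀ + Q = [52 -11; -11 13]
S = H·P̄·Hᵀ + R = [14 -15; -15 65]
K = P̄·Hᵀ·S⁻¹ = [233/137 117/137; -124/137 3/137]
x' − x̄ = [-934/137, 236/137] = K·y
y = (KᵀK)⁻¹·Kᵀ·(x' − x̄) = [-2, -4]
z = y + H·x̄ = [-2, -4] + [1, 1] = [-1, -3]

z = [-1, -3]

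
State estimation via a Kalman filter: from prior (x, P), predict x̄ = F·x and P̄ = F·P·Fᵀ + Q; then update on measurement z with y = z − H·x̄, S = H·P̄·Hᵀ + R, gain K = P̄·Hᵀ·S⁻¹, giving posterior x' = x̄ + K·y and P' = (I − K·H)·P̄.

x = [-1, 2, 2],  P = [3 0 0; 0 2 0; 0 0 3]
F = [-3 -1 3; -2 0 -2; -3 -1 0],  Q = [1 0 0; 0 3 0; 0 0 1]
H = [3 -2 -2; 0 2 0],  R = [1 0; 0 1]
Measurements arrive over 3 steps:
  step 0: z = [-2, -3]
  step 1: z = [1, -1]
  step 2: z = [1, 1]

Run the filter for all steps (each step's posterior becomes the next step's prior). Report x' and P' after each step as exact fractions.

step 0: x̄ = F·x = [7, -2, 1]
step 0: P̄ = F·P·Fᵀ + Q = [57 0 29; 0 27 18; 29 18 30]
step 0: y = z − H·x̄ = [-25, 1]
step 0: S = H·P̄·Hᵀ + R = [538 -180; -180 109]
step 0: K = P̄·Hᵀ·S⁻¹ = [12317/26242 10170/13121; -45/13121 6426/13121; 5499/26242 8874/13121]
step 0: x' = x̄ + K·y = [-103891/26242, -18691/13121, -93485/26242]
step 0: P' = (I − K·H)·P̄ = [103973/26242 5085/13121 139631/26242; 5085/13121 3213/13121 4437/13121; 139631/26242 4437/13121 197823/26242]
step 1: x̄ = F·x = [34300/13121, 197376/13121, 349055/26242]
step 1: P̄ = F·P·Fᵀ + Q = [121625/13121 -262506/13121 -140049/13121; -262506/13121 1201479/13121 749856/13121; -140049/13121 749856/13121 1029445/26242]
step 1: y = z − H·x̄ = [654028/13121, -407873/13121]
step 1: S = H·P̄·Hᵀ + R = [18802060/13121 -9380376/13121; -9380376/13121 4819037/13121]
step 1: K = P̄·Hᵀ·S⁻¹ = [54370173/199403164 21027210/49850791; -1172547/49850791 22575138/49850791; -2761654/49850791 10138224/49850791]
step 1: x' = x̄ + K·y = [154207361/49850791, -10313094/49850791, 420551337/99701582]
step 1: P' = (I − K·H)·P̄ = [365694175/199403164 10513605/49850791 119825439/49850791; 10513605/49850791 11287569/49850791 5069112/49850791; 119825439/49850791 5069112/49850791 352099747/99701582]
step 2: x̄ = F·x = [357036033/99701582, -728966059/49850791, -452308989/49850791]
step 2: P̄ = F·P·Fᵀ + Q = [1376832685/199403164 -953185089/99701582 -785820777/199403164; -953185089/99701582 2178049554/49850791 2597318661/99701582; -785820777/199403164 2597318661/99701582 3788127535/199403164]
step 2: y = z − H·x̄ = [-5696506709/99701582, 1507782909/49850791]
step 2: S = H·P̄·Hᵀ + R = [136455590369/199403164 -16766390805/49850791; -16766390805/49850791 8762049007/49850791]
step 2: K = P̄·Hᵀ·S⁻¹ = [390042952425/1427923733213 591018945024/1427923733213; -33532781610/1427923733213 645734071422/1427923733213; -77840558345/1427923733213 274327127724/1427923733213]
step 2: x' = x̄ + K·y = [704045581248/1427923733213, 566264194336/1427923733213, -422354544347/2855847466426]
step 2: P' = (I − K·H)·P̄ = [2548615411691/1427923733213 295509472512/1427923733213 3332392168812/1427923733213; 295509472512/1427923733213 322867035711/1427923733213 137163563862/1427923733213; 3332392168812/1427923733213 137163563862/1427923733213 9800689937057/2855847466426]

step 0: x' = [-103891/26242, -18691/13121, -93485/26242], P' = [103973/26242 5085/13121 139631/26242; 5085/13121 3213/13121 4437/13121; 139631/26242 4437/13121 197823/26242]
step 1: x' = [154207361/49850791, -10313094/49850791, 420551337/99701582], P' = [365694175/199403164 10513605/49850791 119825439/49850791; 10513605/49850791 11287569/49850791 5069112/49850791; 119825439/49850791 5069112/49850791 352099747/99701582]
step 2: x' = [704045581248/1427923733213, 566264194336/1427923733213, -422354544347/2855847466426], P' = [2548615411691/1427923733213 295509472512/1427923733213 3332392168812/1427923733213; 295509472512/1427923733213 322867035711/1427923733213 137163563862/1427923733213; 3332392168812/1427923733213 137163563862/1427923733213 9800689937057/2855847466426]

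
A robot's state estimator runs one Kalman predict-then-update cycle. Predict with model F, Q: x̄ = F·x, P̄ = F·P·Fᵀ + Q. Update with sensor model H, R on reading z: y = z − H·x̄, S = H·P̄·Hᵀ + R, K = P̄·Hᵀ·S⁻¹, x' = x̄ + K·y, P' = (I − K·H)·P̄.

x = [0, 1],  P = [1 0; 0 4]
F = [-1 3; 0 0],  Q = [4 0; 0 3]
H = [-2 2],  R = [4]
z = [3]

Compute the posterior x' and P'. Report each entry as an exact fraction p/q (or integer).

x' = [-11/10, 3/10]
P' = [164/45 41/15; 41/15 14/5]

x̄ = F·x = [3, 0]
P̄ = F·P·Fᵀ + Q = [41 0; 0 3]
y = z − H·x̄ = [9]
S = H·P̄·Hᵀ + R = [180]
K = P̄·Hᵀ·S⁻¹ = [-41/90; 1/30]
x' = x̄ + K·y = [-11/10, 3/10]
P' = (I − K·H)·P̄ = [164/45 41/15; 41/15 14/5]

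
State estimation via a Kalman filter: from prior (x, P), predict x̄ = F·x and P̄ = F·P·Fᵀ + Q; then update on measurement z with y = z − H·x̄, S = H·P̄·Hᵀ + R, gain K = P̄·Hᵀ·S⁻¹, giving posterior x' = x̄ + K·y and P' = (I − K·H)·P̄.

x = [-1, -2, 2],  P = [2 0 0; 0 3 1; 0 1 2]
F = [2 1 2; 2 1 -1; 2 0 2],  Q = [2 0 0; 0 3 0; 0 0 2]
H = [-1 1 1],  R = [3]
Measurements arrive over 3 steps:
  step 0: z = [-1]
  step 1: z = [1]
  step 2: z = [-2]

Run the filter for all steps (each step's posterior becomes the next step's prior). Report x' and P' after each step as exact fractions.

step 0: x̄ = F·x = [0, -6, 2]
step 0: P̄ = F·P·Fᵀ + Q = [25 8 18; 8 14 6; 18 6 18]
step 0: y = z − H·x̄ = [3]
step 0: S = H·P̄·Hᵀ + R = [20]
step 0: K = P̄·Hᵀ·S⁻¹ = [1/20; 3/5; 3/10]
step 0: x' = x̄ + K·y = [3/20, -21/5, 29/10]
step 0: P' = (I − K·H)·P̄ = [499/20 37/5 177/10; 37/5 34/5 12/5; 177/10 12/5 81/5]
step 1: x̄ = F·x = [19/10, -34/5, 61/10]
step 1: P̄ = F·P·Fᵀ + Q = [1771/5 708/5 1629/5; 708/5 399/5 612/5; 1629/5 612/5 1541/5]
step 1: y = z − H·x̄ = [18/5]
step 1: S = H·P̄·Hᵀ + R = [276/5]
step 1: K = P̄·Hᵀ·S⁻¹ = [283/138; 101/92; 131/69]
step 1: x' = x̄ + K·y = [427/46, -131/46, 595/46]
step 1: P' = (I − K·H)·P̄ = [8422/69 797/46 7651/69; 797/46 1221/92 169/23; 7651/69 169/23 7537/69]
step 2: x̄ = F·x = [1913/46, 64/23, 1022/23]
step 2: P̄ = F·P·Fᵀ + Q = [531631/276 160483/276 128449/69; 160483/276 62047/276 37321/69; 128449/69 37321/69 125182/69]
step 2: y = z − H·x̄ = [-351/46]
step 2: S = H·P̄·Hᵀ + R = [11311/69]
step 2: K = P̄·Hᵀ·S⁻¹ = [35662/11311; 12712/11311; 34054/11311]
step 2: x' = x̄ + K·y = [396547/22622, -65524/11311, 242755/11311]
step 2: P' = (I − K·H)·P̄ = [13422685/45244 27273/45244 3455839/11311; 27273/45244 803389/45244 -155893/11311; 3455839/11311 -155893/11311 3713894/11311]

step 0: x' = [3/20, -21/5, 29/10], P' = [499/20 37/5 177/10; 37/5 34/5 12/5; 177/10 12/5 81/5]
step 1: x' = [427/46, -131/46, 595/46], P' = [8422/69 797/46 7651/69; 797/46 1221/92 169/23; 7651/69 169/23 7537/69]
step 2: x' = [396547/22622, -65524/11311, 242755/11311], P' = [13422685/45244 27273/45244 3455839/11311; 27273/45244 803389/45244 -155893/11311; 3455839/11311 -155893/11311 3713894/11311]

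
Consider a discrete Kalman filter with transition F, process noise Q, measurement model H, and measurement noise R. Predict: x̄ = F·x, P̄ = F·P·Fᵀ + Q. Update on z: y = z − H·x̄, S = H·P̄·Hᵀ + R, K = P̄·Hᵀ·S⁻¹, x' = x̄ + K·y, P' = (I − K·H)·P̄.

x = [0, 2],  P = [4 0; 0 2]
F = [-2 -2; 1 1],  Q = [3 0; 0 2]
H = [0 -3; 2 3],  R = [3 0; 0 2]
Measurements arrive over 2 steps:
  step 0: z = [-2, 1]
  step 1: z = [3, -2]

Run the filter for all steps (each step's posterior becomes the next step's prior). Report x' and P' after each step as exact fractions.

step 0: x̄ = F·x = [-4, 2]
step 0: P̄ = F·P·Fᵀ + Q = [27 -12; -12 8]
step 0: y = z − H·x̄ = [4, 3]
step 0: S = H·P̄·Hᵀ + R = [75 0; 0 38]
step 0: K = P̄·Hᵀ·S⁻¹ = [12/25 9/19; -8/25 0]
step 0: x' = x̄ + K·y = [-313/475, 18/25]
step 0: P' = (I − K·H)·P̄ = [567/475 -12/25; -12/25 8/25]
step 1: x̄ = F·x = [-58/475, 29/475]
step 1: P̄ = F·P·Fᵀ + Q = [2477/475 -526/475; -526/475 1213/475]
step 1: y = z − H·x̄ = [1512/475, -921/475]
step 1: S = H·P̄·Hᵀ + R = [12342/475 -7761/475; -7761/475 15463/475]
step 1: K = P̄·Hᵀ·S⁻¹ = [35510/91657 37834/91657; -25398/91657 2587/91657]
step 1: x' = x̄ + K·y = [28484/91657, -80266/91657]
step 1: P' = (I − K·H)·P̄ = [91099/91657 -35510/91657; -35510/91657 25398/91657]

step 0: x' = [-313/475, 18/25], P' = [567/475 -12/25; -12/25 8/25]
step 1: x' = [28484/91657, -80266/91657], P' = [91099/91657 -35510/91657; -35510/91657 25398/91657]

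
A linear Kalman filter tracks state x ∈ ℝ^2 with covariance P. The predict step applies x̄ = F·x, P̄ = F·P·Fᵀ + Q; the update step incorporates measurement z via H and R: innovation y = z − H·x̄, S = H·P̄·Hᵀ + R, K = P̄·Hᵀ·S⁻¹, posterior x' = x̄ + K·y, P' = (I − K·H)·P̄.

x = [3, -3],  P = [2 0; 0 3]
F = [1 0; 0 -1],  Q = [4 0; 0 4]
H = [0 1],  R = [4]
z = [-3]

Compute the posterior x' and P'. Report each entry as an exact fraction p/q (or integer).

x̄ = F·x = [3, 3]
P̄ = F·P·Fᵀ + Q = [6 0; 0 7]
y = z − H·x̄ = [-6]
S = H·P̄·Hᵀ + R = [11]
K = P̄·Hᵀ·S⁻¹ = [0; 7/11]
x' = x̄ + K·y = [3, -9/11]
P' = (I − K·H)·P̄ = [6 0; 0 28/11]

x' = [3, -9/11]
P' = [6 0; 0 28/11]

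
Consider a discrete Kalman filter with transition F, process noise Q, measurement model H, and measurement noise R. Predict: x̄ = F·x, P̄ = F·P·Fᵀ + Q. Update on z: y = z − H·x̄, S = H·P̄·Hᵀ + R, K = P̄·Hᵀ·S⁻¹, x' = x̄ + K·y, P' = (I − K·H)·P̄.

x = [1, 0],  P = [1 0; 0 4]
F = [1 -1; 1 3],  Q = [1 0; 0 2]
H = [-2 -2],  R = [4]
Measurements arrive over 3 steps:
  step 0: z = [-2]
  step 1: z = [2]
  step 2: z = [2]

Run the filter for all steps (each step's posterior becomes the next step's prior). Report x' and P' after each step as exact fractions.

step 0: x̄ = F·x = [1, 1]
step 0: P̄ = F·P·Fᵀ + Q = [6 -11; -11 39]
step 0: y = z − H·x̄ = [2]
step 0: S = H·P̄·Hᵀ + R = [96]
step 0: K = P̄·Hᵀ·S⁻¹ = [5/48; -7/12]
step 0: x' = x̄ + K·y = [29/24, -1/6]
step 0: P' = (I − K·H)·P̄ = [119/24 -31/6; -31/6 19/3]
step 1: x̄ = F·x = [11/8, 17/24]
step 1: P̄ = F·P·Fᵀ + Q = [181/8 -195/8; -195/8 791/24]
step 1: y = z − H·x̄ = [37/6]
step 1: S = H·P̄·Hᵀ + R = [94/3]
step 1: K = P̄·Hᵀ·S⁻¹ = [21/188; -103/188]
step 1: x' = x̄ + K·y = [97/47, -251/94]
step 1: P' = (I − K·H)·P̄ = [1045/47 -2111/94; -2111/94 1107/47]
step 2: x̄ = F·x = [445/94, -559/94]
step 2: P̄ = F·P·Fᵀ + Q = [4310/47 -4387/47; -4387/47 4769/47]
step 2: y = z − H·x̄ = [-20/47]
step 2: S = H·P̄·Hᵀ + R = [1408/47]
step 2: K = P̄·Hᵀ·S⁻¹ = [7/64; -191/352]
step 2: x' = x̄ + K·y = [75/16, -503/88]
step 2: P' = (I − K·H)·P̄ = [2923/32 -1465/16; -1465/16 8153/88]

step 0: x' = [29/24, -1/6], P' = [119/24 -31/6; -31/6 19/3]
step 1: x' = [97/47, -251/94], P' = [1045/47 -2111/94; -2111/94 1107/47]
step 2: x' = [75/16, -503/88], P' = [2923/32 -1465/16; -1465/16 8153/88]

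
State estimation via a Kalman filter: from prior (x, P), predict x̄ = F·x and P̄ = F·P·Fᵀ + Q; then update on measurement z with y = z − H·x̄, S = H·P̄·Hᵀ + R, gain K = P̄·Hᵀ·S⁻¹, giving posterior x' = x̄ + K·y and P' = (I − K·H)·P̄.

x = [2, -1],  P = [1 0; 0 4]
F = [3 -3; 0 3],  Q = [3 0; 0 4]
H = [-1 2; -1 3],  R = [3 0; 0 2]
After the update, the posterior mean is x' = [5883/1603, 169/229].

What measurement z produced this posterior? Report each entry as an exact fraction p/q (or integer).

z = [-1, -2]

x̄ = F·x = [9, -3]
P̄ = F·P·Fᵀ + Q = [48 -36; -36 40]
S = H·P̄·Hᵀ + R = [355 468; 468 626]
K = P̄·Hᵀ·S⁻¹ = [-1056/1603 390/1603; -28/229 78/229]
x' − x̄ = [-8544/1603, 856/229] = K·y
y = (KᵀK)⁻¹·Kᵀ·(x' − x̄) = [14, 16]
z = y + H·x̄ = [14, 16] + [-15, -18] = [-1, -2]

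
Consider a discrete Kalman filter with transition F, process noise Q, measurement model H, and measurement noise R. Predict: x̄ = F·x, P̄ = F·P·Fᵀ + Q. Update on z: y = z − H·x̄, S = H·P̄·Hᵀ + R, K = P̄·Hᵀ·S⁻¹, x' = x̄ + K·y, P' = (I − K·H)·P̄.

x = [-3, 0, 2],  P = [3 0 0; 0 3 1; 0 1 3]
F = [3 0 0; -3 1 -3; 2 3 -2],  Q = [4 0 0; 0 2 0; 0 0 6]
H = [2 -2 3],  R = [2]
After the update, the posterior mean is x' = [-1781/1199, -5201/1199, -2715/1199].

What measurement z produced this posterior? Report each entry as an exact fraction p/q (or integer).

z = [-1]

x̄ = F·x = [-9, 3, -10]
P̄ = F·P·Fᵀ + Q = [31 -27 18; -27 53 -2; 18 -2 45]
S = H·P̄·Hᵀ + R = [1199]
K = P̄·Hᵀ·S⁻¹ = [170/1199; -166/1199; 175/1199]
x' − x̄ = [9010/1199, -8798/1199, 9275/1199] = K·y
y = (KᵀK)⁻¹·Kᵀ·(x' − x̄) = [53]
z = y + H·x̄ = [53] + [-54] = [-1]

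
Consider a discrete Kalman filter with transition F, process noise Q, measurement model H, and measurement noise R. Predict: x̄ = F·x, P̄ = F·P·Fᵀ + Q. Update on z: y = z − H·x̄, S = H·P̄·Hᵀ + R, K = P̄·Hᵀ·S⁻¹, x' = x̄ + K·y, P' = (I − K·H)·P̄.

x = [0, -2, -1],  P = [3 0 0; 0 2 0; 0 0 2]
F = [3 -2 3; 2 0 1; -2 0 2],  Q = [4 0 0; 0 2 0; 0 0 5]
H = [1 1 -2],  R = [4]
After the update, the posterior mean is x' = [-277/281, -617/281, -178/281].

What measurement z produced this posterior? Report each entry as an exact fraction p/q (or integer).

z = [-2]

x̄ = F·x = [1, -1, -2]
P̄ = F·P·Fᵀ + Q = [57 24 -6; 24 16 -8; -6 -8 25]
S = H·P̄·Hᵀ + R = [281]
K = P̄·Hᵀ·S⁻¹ = [93/281; 56/281; -64/281]
x' − x̄ = [-558/281, -336/281, 384/281] = K·y
y = (KᵀK)⁻¹·Kᵀ·(x' − x̄) = [-6]
z = y + H·x̄ = [-6] + [4] = [-2]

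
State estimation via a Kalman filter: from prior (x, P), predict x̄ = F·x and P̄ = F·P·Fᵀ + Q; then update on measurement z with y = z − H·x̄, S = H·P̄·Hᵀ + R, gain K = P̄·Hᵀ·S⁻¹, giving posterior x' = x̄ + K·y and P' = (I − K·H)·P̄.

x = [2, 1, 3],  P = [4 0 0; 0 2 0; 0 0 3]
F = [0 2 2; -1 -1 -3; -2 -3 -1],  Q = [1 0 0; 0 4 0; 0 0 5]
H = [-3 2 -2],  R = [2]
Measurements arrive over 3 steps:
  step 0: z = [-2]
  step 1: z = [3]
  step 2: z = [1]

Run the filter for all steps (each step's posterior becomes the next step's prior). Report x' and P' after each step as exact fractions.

step 0: x̄ = F·x = [8, -12, -10]
step 0: P̄ = F·P·Fᵀ + Q = [21 -22 -18; -22 37 23; -18 23 42]
step 0: y = z − H·x̄ = [26]
step 0: S = H·P̄·Hᵀ + R = [371]
step 0: K = P̄·Hᵀ·S⁻¹ = [-71/371; 94/371; 16/371]
step 0: x' = x̄ + K·y = [1122/371, -2008/371, -3294/371]
step 0: P' = (I − K·H)·P̄ = [2750/371 -1488/371 -5542/371; -1488/371 4891/371 7029/371; -5542/371 7029/371 15326/371]
step 1: x̄ = F·x = [-10604/371, 10768/371, 7074/371]
step 1: P̄ = F·P·Fᵀ + Q = [137471/371 -143910/371 -88110/371; -143910/371 153005/371 90207/371; -88110/371 90207/371 74350/371]
step 1: y = z − H·x̄ = [-5441/53]
step 1: S = H·P̄·Hᵀ + R = [299335/53]
step 1: K = P̄·Hᵀ·S⁻¹ = [-74859/299335; 79618/299335; 42292/299335]
step 1: x' = x̄ + K·y = [-6094219/2095345, 3600538/2095345, 9560762/2095345]
step 1: P' = (I − K·H)·P̄ = [36279106/2095345 -25593072/2095345 -79487718/2095345; -25593072/2095345 26916419/2095345 64748701/2095345; -79487718/2095345 64748701/2095345 183684234/2095345]
step 2: x̄ = F·x = [5264520/419069, -5237721/419069, -8173938/2095345]
step 2: P̄ = F·P·Fᵀ + Q = [272497513/419069 -292753254/419069 -125306686/419069; -292753254/419069 317022953/419069 133493559/419069; -125306686/419069 133493559/419069 344949624/2095345]
step 2: y = z − H·x̄ = [16727497/299335]
step 2: S = H·P̄·Hᵀ + R = [3527698293/299335]
step 2: K = P̄·Hᵀ·S⁻¹ = [-117590375/503956899; 889513250/3527698293; 120220792/1175899431]
step 2: x' = x̄ + K·y = [-1682037335/3527698293, 5617124813/3527698293, 2131019722/1175899431]
step 2: P' = (I − K·H)·P̄ = [30359596586/3527698293 -18333084488/3527698293 -21016448914/1175899431; -18333084488/3527698293 25375247141/3527698293 2475493363/167985633; -21016448914/1175899431 2475493363/167985633 16244302040/391966477]

step 0: x' = [1122/371, -2008/371, -3294/371], P' = [2750/371 -1488/371 -5542/371; -1488/371 4891/371 7029/371; -5542/371 7029/371 15326/371]
step 1: x' = [-6094219/2095345, 3600538/2095345, 9560762/2095345], P' = [36279106/2095345 -25593072/2095345 -79487718/2095345; -25593072/2095345 26916419/2095345 64748701/2095345; -79487718/2095345 64748701/2095345 183684234/2095345]
step 2: x' = [-1682037335/3527698293, 5617124813/3527698293, 2131019722/1175899431], P' = [30359596586/3527698293 -18333084488/3527698293 -21016448914/1175899431; -18333084488/3527698293 25375247141/3527698293 2475493363/167985633; -21016448914/1175899431 2475493363/167985633 16244302040/391966477]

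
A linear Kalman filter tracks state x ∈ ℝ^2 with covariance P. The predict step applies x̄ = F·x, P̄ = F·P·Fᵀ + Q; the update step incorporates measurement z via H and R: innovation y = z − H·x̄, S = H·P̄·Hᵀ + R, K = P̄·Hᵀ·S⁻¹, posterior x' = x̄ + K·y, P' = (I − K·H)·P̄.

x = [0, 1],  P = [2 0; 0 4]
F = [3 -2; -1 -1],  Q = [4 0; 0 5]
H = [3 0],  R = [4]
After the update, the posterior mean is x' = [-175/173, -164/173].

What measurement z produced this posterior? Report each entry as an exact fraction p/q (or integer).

x̄ = F·x = [-2, -1]
P̄ = F·P·Fᵀ + Q = [38 2; 2 11]
S = H·P̄·Hᵀ + R = [346]
K = P̄·Hᵀ·S⁻¹ = [57/173; 3/173]
x' − x̄ = [171/173, 9/173] = K·y
y = (KᵀK)⁻¹·Kᵀ·(x' − x̄) = [3]
z = y + H·x̄ = [3] + [-6] = [-3]

z = [-3]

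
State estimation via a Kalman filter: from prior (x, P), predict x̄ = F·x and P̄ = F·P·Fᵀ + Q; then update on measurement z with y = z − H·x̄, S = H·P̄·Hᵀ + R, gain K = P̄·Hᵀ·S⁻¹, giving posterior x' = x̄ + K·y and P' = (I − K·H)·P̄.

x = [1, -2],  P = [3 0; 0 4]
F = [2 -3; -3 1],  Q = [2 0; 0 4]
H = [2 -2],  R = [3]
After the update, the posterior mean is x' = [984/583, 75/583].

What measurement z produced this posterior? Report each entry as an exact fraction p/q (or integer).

x̄ = F·x = [8, -5]
P̄ = F·P·Fᵀ + Q = [50 -30; -30 35]
S = H·P̄·Hᵀ + R = [583]
K = P̄·Hᵀ·S⁻¹ = [160/583; -130/583]
x' − x̄ = [-3680/583, 2990/583] = K·y
y = (KᵀK)⁻¹·Kᵀ·(x' − x̄) = [-23]
z = y + H·x̄ = [-23] + [26] = [3]

z = [3]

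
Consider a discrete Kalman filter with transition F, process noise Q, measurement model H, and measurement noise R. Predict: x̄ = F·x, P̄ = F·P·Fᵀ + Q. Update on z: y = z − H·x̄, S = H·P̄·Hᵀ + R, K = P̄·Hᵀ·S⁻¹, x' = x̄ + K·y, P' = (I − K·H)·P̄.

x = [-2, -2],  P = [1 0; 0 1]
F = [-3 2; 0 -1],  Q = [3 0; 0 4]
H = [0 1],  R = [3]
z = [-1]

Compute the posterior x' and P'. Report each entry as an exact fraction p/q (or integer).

x̄ = F·x = [2, 2]
P̄ = F·P·Fᵀ + Q = [16 -2; -2 5]
y = z − H·x̄ = [-3]
S = H·P̄·Hᵀ + R = [8]
K = P̄·Hᵀ·S⁻¹ = [-1/4; 5/8]
x' = x̄ + K·y = [11/4, 1/8]
P' = (I − K·H)·P̄ = [31/2 -3/4; -3/4 15/8]

x' = [11/4, 1/8]
P' = [31/2 -3/4; -3/4 15/8]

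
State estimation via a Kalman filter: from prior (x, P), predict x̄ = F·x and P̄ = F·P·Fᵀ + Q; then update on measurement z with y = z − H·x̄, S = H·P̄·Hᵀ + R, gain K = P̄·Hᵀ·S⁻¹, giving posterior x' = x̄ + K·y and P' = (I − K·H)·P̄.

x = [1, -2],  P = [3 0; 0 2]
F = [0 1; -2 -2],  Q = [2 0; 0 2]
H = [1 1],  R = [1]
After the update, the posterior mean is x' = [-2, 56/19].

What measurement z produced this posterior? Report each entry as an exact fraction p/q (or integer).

z = [1]

x̄ = F·x = [-2, 2]
P̄ = F·P·Fᵀ + Q = [4 -4; -4 22]
S = H·P̄·Hᵀ + R = [19]
K = P̄·Hᵀ·S⁻¹ = [0; 18/19]
x' − x̄ = [0, 18/19] = K·y
y = (KᵀK)⁻¹·Kᵀ·(x' − x̄) = [1]
z = y + H·x̄ = [1] + [0] = [1]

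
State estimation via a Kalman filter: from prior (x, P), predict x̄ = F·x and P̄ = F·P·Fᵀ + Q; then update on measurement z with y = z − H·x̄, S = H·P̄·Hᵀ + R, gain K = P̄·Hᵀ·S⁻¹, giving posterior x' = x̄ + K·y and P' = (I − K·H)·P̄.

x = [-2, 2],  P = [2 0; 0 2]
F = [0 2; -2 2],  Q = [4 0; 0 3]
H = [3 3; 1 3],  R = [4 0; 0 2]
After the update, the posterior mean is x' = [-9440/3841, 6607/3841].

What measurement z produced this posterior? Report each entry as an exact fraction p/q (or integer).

x̄ = F·x = [4, 8]
P̄ = F·P·Fᵀ + Q = [12 8; 8 19]
S = H·P̄·Hᵀ + R = [427 303; 303 233]
K = P̄·Hᵀ·S⁻¹ = [1536/3841 -1404/3841; -411/3841 1606/3841]
x' − x̄ = [-24804/3841, -24121/3841] = K·y
y = (KᵀK)⁻¹·Kᵀ·(x' − x̄) = [-39, -25]
z = y + H·x̄ = [-39, -25] + [36, 28] = [-3, 3]

z = [-3, 3]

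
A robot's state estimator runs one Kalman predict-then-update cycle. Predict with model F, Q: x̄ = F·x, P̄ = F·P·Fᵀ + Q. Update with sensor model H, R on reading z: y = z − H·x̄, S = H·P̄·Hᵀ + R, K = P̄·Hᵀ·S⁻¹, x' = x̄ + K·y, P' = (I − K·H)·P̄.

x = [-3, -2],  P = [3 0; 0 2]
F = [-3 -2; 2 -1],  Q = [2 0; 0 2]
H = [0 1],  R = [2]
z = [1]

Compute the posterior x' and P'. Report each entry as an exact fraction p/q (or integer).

x̄ = F·x = [13, -4]
P̄ = F·P·Fᵀ + Q = [37 -14; -14 16]
y = z − H·x̄ = [5]
S = H·P̄·Hᵀ + R = [18]
K = P̄·Hᵀ·S⁻¹ = [-7/9; 8/9]
x' = x̄ + K·y = [82/9, 4/9]
P' = (I − K·H)·P̄ = [235/9 -14/9; -14/9 16/9]

x' = [82/9, 4/9]
P' = [235/9 -14/9; -14/9 16/9]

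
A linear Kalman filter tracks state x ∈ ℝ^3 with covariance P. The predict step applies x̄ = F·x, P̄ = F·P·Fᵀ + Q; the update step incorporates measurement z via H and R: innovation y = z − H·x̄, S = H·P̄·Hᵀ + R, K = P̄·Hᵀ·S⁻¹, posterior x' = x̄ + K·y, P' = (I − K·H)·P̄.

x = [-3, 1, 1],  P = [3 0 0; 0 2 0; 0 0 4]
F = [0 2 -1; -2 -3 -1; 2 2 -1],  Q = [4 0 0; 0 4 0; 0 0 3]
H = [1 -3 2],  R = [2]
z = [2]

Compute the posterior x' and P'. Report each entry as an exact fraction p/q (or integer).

x̄ = F·x = [1, 2, -5]
P̄ = F·P·Fᵀ + Q = [16 -8 12; -8 38 -20; 12 -20 27]
y = z − H·x̄ = [17]
S = H·P̄·Hᵀ + R = [804]
K = P̄·Hᵀ·S⁻¹ = [16/201; -27/134; 21/134]
x' = x̄ + K·y = [473/201, -191/134, -313/134]
P' = (I − K·H)·P̄ = [2192/201 328/67 132/67; 328/67 359/67 361/67; 132/67 361/67 486/67]

x' = [473/201, -191/134, -313/134]
P' = [2192/201 328/67 132/67; 328/67 359/67 361/67; 132/67 361/67 486/67]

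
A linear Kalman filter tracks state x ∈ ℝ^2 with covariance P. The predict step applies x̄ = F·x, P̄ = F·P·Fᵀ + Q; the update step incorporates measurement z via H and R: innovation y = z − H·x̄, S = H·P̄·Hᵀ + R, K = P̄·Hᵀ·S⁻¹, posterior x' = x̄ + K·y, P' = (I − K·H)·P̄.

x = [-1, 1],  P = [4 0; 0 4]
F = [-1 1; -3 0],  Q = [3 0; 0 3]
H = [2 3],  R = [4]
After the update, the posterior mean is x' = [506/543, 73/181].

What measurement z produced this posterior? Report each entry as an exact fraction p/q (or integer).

z = [3]

x̄ = F·x = [2, 3]
P̄ = F·P·Fᵀ + Q = [11 12; 12 39]
S = H·P̄·Hᵀ + R = [543]
K = P̄·Hᵀ·S⁻¹ = [58/543; 47/181]
x' − x̄ = [-580/543, -470/181] = K·y
y = (KᵀK)⁻¹·Kᵀ·(x' − x̄) = [-10]
z = y + H·x̄ = [-10] + [13] = [3]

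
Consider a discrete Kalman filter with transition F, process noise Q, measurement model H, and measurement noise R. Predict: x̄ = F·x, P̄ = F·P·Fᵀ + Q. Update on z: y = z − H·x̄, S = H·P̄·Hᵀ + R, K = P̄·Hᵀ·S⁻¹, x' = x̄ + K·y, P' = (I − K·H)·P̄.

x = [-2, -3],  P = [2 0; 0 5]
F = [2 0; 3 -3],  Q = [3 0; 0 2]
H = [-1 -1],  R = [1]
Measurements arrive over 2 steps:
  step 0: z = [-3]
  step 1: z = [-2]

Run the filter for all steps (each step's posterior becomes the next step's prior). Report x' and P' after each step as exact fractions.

step 0: x̄ = F·x = [-4, 3]
step 0: P̄ = F·P·Fᵀ + Q = [11 12; 12 65]
step 0: y = z − H·x̄ = [-4]
step 0: S = H·P̄·Hᵀ + R = [101]
step 0: K = P̄·Hᵀ·S⁻¹ = [-23/101; -77/101]
step 0: x' = x̄ + K·y = [-312/101, 611/101]
step 0: P' = (I − K·H)·P̄ = [582/101 -559/101; -559/101 636/101]
step 1: x̄ = F·x = [-624/101, -2769/101]
step 1: P̄ = F·P·Fᵀ + Q = [2631/101 6846/101; 6846/101 21226/101]
step 1: y = z − H·x̄ = [-3595/101]
step 1: S = H·P̄·Hᵀ + R = [37650/101]
step 1: K = P̄·Hᵀ·S⁻¹ = [-3159/12550; -14036/18825]
step 1: x' = x̄ + K·y = [6981/2510, -3301/3765]
step 1: P' = (I − K·H)·P̄ = [30507/12550 -13674/6275; -13674/6275 55058/18825]

step 0: x' = [-312/101, 611/101], P' = [582/101 -559/101; -559/101 636/101]
step 1: x' = [6981/2510, -3301/3765], P' = [30507/12550 -13674/6275; -13674/6275 55058/18825]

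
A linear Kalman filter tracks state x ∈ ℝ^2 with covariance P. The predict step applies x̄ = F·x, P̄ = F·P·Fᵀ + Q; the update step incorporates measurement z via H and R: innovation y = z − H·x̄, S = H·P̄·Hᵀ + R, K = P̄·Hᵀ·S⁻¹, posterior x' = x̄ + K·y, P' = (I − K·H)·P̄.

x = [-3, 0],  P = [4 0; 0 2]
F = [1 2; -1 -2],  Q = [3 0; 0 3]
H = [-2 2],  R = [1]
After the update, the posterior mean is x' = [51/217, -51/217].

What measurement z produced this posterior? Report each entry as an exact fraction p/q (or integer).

z = [-1]

x̄ = F·x = [-3, 3]
P̄ = F·P·Fᵀ + Q = [15 -12; -12 15]
S = H·P̄·Hᵀ + R = [217]
K = P̄·Hᵀ·S⁻¹ = [-54/217; 54/217]
x' − x̄ = [702/217, -702/217] = K·y
y = (KᵀK)⁻¹·Kᵀ·(x' − x̄) = [-13]
z = y + H·x̄ = [-13] + [12] = [-1]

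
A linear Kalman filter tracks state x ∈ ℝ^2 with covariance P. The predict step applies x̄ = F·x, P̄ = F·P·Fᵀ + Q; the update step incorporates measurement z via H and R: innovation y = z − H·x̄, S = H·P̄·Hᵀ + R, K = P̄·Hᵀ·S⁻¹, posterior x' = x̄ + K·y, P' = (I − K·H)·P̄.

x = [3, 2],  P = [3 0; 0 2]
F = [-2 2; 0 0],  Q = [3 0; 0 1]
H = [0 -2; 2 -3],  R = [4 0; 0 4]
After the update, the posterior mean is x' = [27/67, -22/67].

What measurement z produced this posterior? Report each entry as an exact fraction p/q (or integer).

x̄ = F·x = [-2, 0]
P̄ = F·P·Fᵀ + Q = [23 0; 0 1]
S = H·P̄·Hᵀ + R = [8 6; 6 105]
K = P̄·Hᵀ·S⁻¹ = [-23/67 92/201; -16/67 -1/67]
x' − x̄ = [161/67, -22/67] = K·y
y = (KᵀK)⁻¹·Kᵀ·(x' − x̄) = [1, 6]
z = y + H·x̄ = [1, 6] + [0, -4] = [1, 2]

z = [1, 2]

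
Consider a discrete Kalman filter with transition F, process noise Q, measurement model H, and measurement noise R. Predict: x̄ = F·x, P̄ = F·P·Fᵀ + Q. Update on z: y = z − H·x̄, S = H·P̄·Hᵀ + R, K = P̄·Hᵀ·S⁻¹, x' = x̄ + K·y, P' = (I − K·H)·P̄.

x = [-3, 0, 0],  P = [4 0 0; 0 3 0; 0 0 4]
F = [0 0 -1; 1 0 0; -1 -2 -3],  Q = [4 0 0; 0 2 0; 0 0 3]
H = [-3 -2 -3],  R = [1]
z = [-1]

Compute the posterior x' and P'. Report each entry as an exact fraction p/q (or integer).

x̄ = F·x = [0, -3, 3]
P̄ = F·P·Fᵀ + Q = [8 0 12; 0 6 -4; 12 -4 55]
y = z − H·x̄ = [2]
S = H·P̄·Hᵀ + R = [760]
K = P̄·Hᵀ·S⁻¹ = [-3/38; 0; -193/760]
x' = x̄ + K·y = [-3/19, -3, 947/380]
P' = (I − K·H)·P̄ = [62/19 0 -123/38; 0 6 -4; -123/38 -4 4551/760]

x' = [-3/19, -3, 947/380]
P' = [62/19 0 -123/38; 0 6 -4; -123/38 -4 4551/760]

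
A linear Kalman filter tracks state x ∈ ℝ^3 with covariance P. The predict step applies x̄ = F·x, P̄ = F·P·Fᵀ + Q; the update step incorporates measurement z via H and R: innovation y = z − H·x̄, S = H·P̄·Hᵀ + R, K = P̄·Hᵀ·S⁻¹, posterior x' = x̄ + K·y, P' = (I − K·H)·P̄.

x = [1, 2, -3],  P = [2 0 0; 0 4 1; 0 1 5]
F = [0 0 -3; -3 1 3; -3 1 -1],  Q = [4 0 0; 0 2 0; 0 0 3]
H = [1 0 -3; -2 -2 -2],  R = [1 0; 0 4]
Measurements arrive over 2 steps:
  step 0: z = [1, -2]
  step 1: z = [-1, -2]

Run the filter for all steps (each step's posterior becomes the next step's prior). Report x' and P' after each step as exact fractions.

step 0: x' = [18634/2407, -21469/2407, 5376/2407], P' = [134993/4814 -174249/4814 21994/2407; -174249/4814 229695/4814 -28608/2407; 21994/2407 -28608/2407 7425/2407]
step 1: x' = [8478201/10949956, -1065296/2737489, 1615571/2737489], P' = [395384517/208049164 -104150840/52012291 28841661/52012291; -104150840/52012291 155535819/52012291 -34223118/52012291; 28841661/52012291 -34223118/52012291 13874289/52012291]

step 0: x̄ = F·x = [9, -10, 2]
step 0: P̄ = F·P·Fᵀ + Q = [49 -48 12; -48 75 9; 12 9 28]
step 0: y = z − H·x̄ = [-2, 0]
step 0: S = H·P̄·Hᵀ + R = [230 268; 268 396]
step 0: K = P̄·Hᵀ·S⁻¹ = [3029/4814 -1183/2407; -2601/4814 885/4814; -281/2407 -811/4814]
step 0: x' = x̄ + K·y = [18634/2407, -21469/2407, 5376/2407]
step 0: P' = (I − K·H)·P̄ = [134993/4814 -174249/4814 21994/2407; -174249/4814 229695/4814 -28608/2407; 21994/2407 -28608/2407 7425/2407]
step 1: x̄ = F·x = [-16128/2407, -61243/2407, -82747/2407]
step 1: P̄ = F·P·Fᵀ + Q = [76453/2407 216945/2407 306045/2407; 216945/2407 749162/2407 1033608/2407; 306045/2407 1033608/2407 1448889/2407]
step 1: y = z − H·x̄ = [-234520/2407, -325050/2407]
step 1: S = H·P̄·Hᵀ + R = [11282591/2407 15532366/2407; 15532366/2407 21560428/2407]
step 1: K = P̄·Hᵀ·S⁻¹ = [49284585/208049164 -94147801/416098328; -1481486/52012291 -17161861/104024582; -12781206/52012291 -4246416/52012291]
step 1: x' = x̄ + K·y = [8478201/10949956, -1065296/2737489, 1615571/2737489]
step 1: P' = (I − K·H)·P̄ = [395384517/208049164 -104150840/52012291 28841661/52012291; -104150840/52012291 155535819/52012291 -34223118/52012291; 28841661/52012291 -34223118/52012291 13874289/52012291]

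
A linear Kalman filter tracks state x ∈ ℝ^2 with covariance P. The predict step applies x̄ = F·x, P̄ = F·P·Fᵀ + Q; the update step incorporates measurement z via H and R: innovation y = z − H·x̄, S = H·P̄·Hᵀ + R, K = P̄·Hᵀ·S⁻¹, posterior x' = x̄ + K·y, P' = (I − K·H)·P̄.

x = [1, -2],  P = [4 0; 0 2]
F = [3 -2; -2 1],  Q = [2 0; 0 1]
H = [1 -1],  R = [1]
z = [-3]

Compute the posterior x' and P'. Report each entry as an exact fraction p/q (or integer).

x̄ = F·x = [7, -4]
P̄ = F·P·Fᵀ + Q = [46 -28; -28 19]
y = z − H·x̄ = [-14]
S = H·P̄·Hᵀ + R = [122]
K = P̄·Hᵀ·S⁻¹ = [37/61; -47/122]
x' = x̄ + K·y = [-91/61, 85/61]
P' = (I − K·H)·P̄ = [68/61 31/61; 31/61 109/122]

x' = [-91/61, 85/61]
P' = [68/61 31/61; 31/61 109/122]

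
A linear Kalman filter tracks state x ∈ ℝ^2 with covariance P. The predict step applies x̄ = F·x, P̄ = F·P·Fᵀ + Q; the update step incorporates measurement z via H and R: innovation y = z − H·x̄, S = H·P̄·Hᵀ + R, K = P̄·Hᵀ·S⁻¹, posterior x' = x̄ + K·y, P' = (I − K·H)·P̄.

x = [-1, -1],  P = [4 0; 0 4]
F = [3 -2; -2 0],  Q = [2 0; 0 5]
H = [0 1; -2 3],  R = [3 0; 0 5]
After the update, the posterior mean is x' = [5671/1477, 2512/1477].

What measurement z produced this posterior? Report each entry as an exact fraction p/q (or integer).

x̄ = F·x = [-1, 2]
P̄ = F·P·Fᵀ + Q = [54 -24; -24 21]
S = H·P̄·Hᵀ + R = [24 111; 111 698]
K = P̄·Hᵀ·S⁻¹ = [1076/1477 -552/1477; 779/1477 111/1477]
x' − x̄ = [7148/1477, -442/1477] = K·y
y = (KᵀK)⁻¹·Kᵀ·(x' − x̄) = [1, -11]
z = y + H·x̄ = [1, -11] + [2, 8] = [3, -3]

z = [3, -3]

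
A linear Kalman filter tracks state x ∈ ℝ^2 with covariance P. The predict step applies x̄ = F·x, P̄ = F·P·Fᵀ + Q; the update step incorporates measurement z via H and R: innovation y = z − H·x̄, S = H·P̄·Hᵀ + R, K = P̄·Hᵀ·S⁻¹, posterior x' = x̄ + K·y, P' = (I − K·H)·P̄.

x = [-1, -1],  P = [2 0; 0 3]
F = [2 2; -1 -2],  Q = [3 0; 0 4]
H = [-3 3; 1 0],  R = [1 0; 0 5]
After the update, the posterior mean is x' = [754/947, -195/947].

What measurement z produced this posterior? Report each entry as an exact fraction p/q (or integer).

x̄ = F·x = [-4, 3]
P̄ = F·P·Fᵀ + Q = [23 -16; -16 18]
S = H·P̄·Hᵀ + R = [658 -117; -117 28]
K = P̄·Hᵀ·S⁻¹ = [-117/947 289/947; 984/4735 1406/4735]
x' − x̄ = [4542/947, -3036/947] = K·y
y = (KᵀK)⁻¹·Kᵀ·(x' − x̄) = [-24, 6]
z = y + H·x̄ = [-24, 6] + [21, -4] = [-3, 2]

z = [-3, 2]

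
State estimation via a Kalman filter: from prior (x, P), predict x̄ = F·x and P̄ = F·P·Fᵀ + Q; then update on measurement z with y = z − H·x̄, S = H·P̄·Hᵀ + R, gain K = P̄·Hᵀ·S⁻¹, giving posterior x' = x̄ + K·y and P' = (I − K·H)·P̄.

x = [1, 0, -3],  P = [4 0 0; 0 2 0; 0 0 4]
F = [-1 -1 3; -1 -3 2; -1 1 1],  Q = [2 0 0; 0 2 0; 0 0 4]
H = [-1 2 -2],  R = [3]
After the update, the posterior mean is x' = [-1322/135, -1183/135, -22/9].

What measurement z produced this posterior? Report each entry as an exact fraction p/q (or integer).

x̄ = F·x = [-10, -7, -4]
P̄ = F·P·Fᵀ + Q = [44 34 14; 34 40 6; 14 6 14]
S = H·P̄·Hᵀ + R = [135]
K = P̄·Hᵀ·S⁻¹ = [-4/135; 34/135; -2/9]
x' − x̄ = [28/135, -238/135, 14/9] = K·y
y = (KᵀK)⁻¹·Kᵀ·(x' − x̄) = [-7]
z = y + H·x̄ = [-7] + [4] = [-3]

z = [-3]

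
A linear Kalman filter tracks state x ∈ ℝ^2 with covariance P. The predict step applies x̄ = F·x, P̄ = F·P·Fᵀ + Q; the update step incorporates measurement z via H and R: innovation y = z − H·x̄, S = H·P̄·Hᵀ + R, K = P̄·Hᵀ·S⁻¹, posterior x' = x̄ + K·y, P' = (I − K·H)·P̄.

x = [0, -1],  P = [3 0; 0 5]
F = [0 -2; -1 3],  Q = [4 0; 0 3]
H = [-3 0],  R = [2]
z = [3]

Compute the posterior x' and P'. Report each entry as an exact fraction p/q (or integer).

x' = [-106/109, 78/109]
P' = [24/109 -30/109; -30/109 1509/109]

x̄ = F·x = [2, -3]
P̄ = F·P·Fᵀ + Q = [24 -30; -30 51]
y = z − H·x̄ = [9]
S = H·P̄·Hᵀ + R = [218]
K = P̄·Hᵀ·S⁻¹ = [-36/109; 45/109]
x' = x̄ + K·y = [-106/109, 78/109]
P' = (I − K·H)·P̄ = [24/109 -30/109; -30/109 1509/109]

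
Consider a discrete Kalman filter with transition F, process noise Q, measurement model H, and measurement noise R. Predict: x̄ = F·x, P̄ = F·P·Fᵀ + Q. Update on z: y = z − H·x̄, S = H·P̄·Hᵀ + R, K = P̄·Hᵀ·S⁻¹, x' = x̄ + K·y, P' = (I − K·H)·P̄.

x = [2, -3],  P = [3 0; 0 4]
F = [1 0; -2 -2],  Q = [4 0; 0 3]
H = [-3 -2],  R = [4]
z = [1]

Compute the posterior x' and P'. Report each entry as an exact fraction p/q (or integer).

x' = [139/119, -246/119]
P' = [752/119 -1110/119; -1110/119 1753/119]

x̄ = F·x = [2, 2]
P̄ = F·P·Fᵀ + Q = [7 -6; -6 31]
y = z − H·x̄ = [11]
S = H·P̄·Hᵀ + R = [119]
K = P̄·Hᵀ·S⁻¹ = [-9/119; -44/119]
x' = x̄ + K·y = [139/119, -246/119]
P' = (I − K·H)·P̄ = [752/119 -1110/119; -1110/119 1753/119]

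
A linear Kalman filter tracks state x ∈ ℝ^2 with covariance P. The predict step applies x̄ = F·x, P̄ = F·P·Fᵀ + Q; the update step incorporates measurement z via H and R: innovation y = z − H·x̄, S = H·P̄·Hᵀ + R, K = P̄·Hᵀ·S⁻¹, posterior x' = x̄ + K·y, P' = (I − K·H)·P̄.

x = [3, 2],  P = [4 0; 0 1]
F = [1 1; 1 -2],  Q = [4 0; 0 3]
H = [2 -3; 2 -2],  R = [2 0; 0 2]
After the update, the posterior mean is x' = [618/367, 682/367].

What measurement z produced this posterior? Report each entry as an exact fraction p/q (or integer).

x̄ = F·x = [5, -1]
P̄ = F·P·Fᵀ + Q = [9 2; 2 11]
S = H·P̄·Hᵀ + R = [113 82; 82 66]
K = P̄·Hᵀ·S⁻¹ = [-178/367 299/367; -219/367 172/367]
x' − x̄ = [-1217/367, 1049/367] = K·y
y = (KᵀK)⁻¹·Kᵀ·(x' − x̄) = [-15, -13]
z = y + H·x̄ = [-15, -13] + [13, 12] = [-2, -1]

z = [-2, -1]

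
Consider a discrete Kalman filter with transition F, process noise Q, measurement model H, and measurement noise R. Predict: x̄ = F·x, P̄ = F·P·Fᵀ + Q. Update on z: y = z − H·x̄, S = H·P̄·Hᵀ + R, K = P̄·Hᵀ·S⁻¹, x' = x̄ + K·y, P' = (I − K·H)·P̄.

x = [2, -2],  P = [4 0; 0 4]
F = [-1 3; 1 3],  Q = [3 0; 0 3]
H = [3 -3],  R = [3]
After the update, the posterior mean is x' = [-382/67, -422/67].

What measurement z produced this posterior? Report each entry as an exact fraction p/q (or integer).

z = [2]

x̄ = F·x = [-8, -4]
P̄ = F·P·Fᵀ + Q = [43 32; 32 43]
S = H·P̄·Hᵀ + R = [201]
K = P̄·Hᵀ·S⁻¹ = [11/67; -11/67]
x' − x̄ = [154/67, -154/67] = K·y
y = (KᵀK)⁻¹·Kᵀ·(x' − x̄) = [14]
z = y + H·x̄ = [14] + [-12] = [2]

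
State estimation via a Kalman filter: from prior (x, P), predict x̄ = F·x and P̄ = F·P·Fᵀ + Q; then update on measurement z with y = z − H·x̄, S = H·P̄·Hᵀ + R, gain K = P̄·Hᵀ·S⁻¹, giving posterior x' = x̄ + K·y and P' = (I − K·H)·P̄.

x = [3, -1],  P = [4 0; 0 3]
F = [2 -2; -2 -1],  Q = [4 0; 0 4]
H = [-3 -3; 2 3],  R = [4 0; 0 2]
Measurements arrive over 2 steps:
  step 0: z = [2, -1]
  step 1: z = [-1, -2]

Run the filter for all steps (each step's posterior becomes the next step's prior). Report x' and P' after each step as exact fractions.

step 0: x̄ = F·x = [8, -5]
step 0: P̄ = F·P·Fᵀ + Q = [32 -10; -10 23]
step 0: y = z − H·x̄ = [11, -2]
step 0: S = H·P̄·Hᵀ + R = [319 -249; -249 217]
step 0: K = P̄·Hᵀ·S⁻¹ = [-2928/3611 -2794/3611; 1869/3611 2960/3611]
step 0: x' = x̄ + K·y = [2268/3611, -3416/3611]
step 0: P' = (I − K·H)·P̄ = [17300/3611 -13396/3611; -13396/3611 10904/3611]
step 1: x̄ = F·x = [11368/3611, -1120/3611]
step 1: P̄ = F·P·Fᵀ + Q = [234428/3611 -74184/3611; -74184/3611 40964/3611]
step 1: y = z − H·x̄ = [27133/3611, -26598/3611]
step 1: S = H·P̄·Hᵀ + R = [1157660/3611 -662484/3611; -662484/3611 423402/3611]
step 1: K = P̄·Hᵀ·S⁻¹ = [-465827/591601 -1154146/1774803; 292149/591601 421520/591601]
step 1: x' = x̄ + K·y = [1195983/591601, -1093133/591601]
step 1: P' = (I − K·H)·P̄ = [7898216/1774803 -2011636/591601; -2011636/591601 1622104/591601]

step 0: x' = [2268/3611, -3416/3611], P' = [17300/3611 -13396/3611; -13396/3611 10904/3611]
step 1: x' = [1195983/591601, -1093133/591601], P' = [7898216/1774803 -2011636/591601; -2011636/591601 1622104/591601]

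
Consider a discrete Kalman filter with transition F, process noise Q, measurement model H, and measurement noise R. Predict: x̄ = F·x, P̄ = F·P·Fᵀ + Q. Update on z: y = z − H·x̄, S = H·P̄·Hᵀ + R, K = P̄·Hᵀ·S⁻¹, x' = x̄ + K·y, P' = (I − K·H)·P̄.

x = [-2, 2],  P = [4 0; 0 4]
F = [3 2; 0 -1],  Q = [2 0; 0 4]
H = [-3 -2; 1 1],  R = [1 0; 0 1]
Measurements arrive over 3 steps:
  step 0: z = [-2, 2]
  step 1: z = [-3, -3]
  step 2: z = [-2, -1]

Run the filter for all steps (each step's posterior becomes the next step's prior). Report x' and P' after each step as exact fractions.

step 0: x' = [118/279, 146/279], P' = [1894/837 -2584/837; -2584/837 3688/837]
step 1: x' = [300306/86465, -360618/86465], P' = [105184/86465 -143432/86465; -143432/86465 212476/86465]
step 2: x' = [6367952/7039093, -3673902/7039093], P' = [8263666/7039093 -11216160/7039093; -11216160/7039093 16589056/7039093]

step 0: x̄ = F·x = [-2, -2]
step 0: P̄ = F·P·Fᵀ + Q = [54 -8; -8 8]
step 0: y = z − H·x̄ = [-12, 6]
step 0: S = H·P̄·Hᵀ + R = [423 -138; -138 47]
step 0: K = P̄·Hᵀ·S⁻¹ = [-514/837 -230/279; 376/837 368/279]
step 0: x' = x̄ + K·y = [118/279, 146/279]
step 0: P' = (I − K·H)·P̄ = [1894/837 -2584/837; -2584/837 3688/837]
step 1: x̄ = F·x = [646/279, -146/279]
step 1: P̄ = F·P·Fᵀ + Q = [2464/837 376/837; 376/837 7036/837]
step 1: y = z − H·x̄ = [809/279, -1337/279]
step 1: S = H·P̄·Hᵀ + R = [55669/837 -23344/837; -23344/837 11089/837]
step 1: K = P̄·Hᵀ·S⁻¹ = [-28688/86465 -38248/86465; 5344/86465 69044/86465]
step 1: x' = x̄ + K·y = [300306/86465, -360618/86465]
step 1: P' = (I − K·H)·P̄ = [105184/86465 -143432/86465; -143432/86465 212476/86465]
step 2: x̄ = F·x = [179682/86465, 360618/86465]
step 2: P̄ = F·P·Fᵀ + Q = [248306/86465 5344/86465; 5344/86465 558336/86465]
step 2: y = z − H·x̄ = [1087352/86465, -125353/17293]
step 2: S = H·P̄·Hᵀ + R = [4618691/86465 -377662/17293; -377662/17293 180759/17293]
step 2: K = P̄·Hᵀ·S⁻¹ = [-2358678/7039093 -2952494/7039093; 470368/7039093 5372896/7039093]
step 2: x' = x̄ + K·y = [6367952/7039093, -3673902/7039093]
step 2: P' = (I − K·H)·P̄ = [8263666/7039093 -11216160/7039093; -11216160/7039093 16589056/7039093]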